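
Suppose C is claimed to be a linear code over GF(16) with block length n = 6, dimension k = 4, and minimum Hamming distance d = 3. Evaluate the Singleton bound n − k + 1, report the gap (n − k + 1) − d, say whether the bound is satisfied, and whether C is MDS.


Singleton RHS = n − k + 1 = 3, slack = 0, bound satisfied, MDS.

Singleton bound: d ≤ n − k + 1.
Here n = 6, k = 4, so n − k + 1 = 3.
Given d = 3, check d ≤ 3: YES.
Slack = (n − k + 1) − d = 0.
The code is MDS (slack = 0).
Description: the claimed parameters are [6, 4, 3]_16; such a code would be MDS (meets Singleton bound).


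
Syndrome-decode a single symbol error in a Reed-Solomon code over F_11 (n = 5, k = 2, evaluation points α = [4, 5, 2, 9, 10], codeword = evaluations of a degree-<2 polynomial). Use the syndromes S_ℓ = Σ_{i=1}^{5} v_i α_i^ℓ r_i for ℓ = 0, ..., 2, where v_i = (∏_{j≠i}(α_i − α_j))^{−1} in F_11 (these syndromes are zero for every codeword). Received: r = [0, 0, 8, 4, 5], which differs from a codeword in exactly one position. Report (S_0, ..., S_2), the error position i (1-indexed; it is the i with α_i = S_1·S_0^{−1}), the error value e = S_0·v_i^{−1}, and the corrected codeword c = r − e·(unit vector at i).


S = (2, 8, 10), error at position 1, error magnitude e = 1, c = [10, 0, 8, 4, 5].

Step 1: column multipliers v_i = (∏_{j≠i}(α_i − α_j))^{−1} mod 11.
  i = 1 (α = 4): (4−5)(4−2)(4−9)(4−10) = (−1)·2·(−5)·(−6) = −60 ≡ 6, so v_1 = 6^{−1} = 2 (mod 11).
  i = 2 (α = 5): (5−4)(5−2)(5−9)(5−10) = 1·3·(−4)·(−5) = 60 ≡ 5, so v_2 = 5^{−1} = 9 (mod 11).
  i = 3 (α = 2): (2−4)(2−5)(2−9)(2−10) = (−2)·(−3)·(−7)·(−8) = 336 ≡ 6, so v_3 = 6^{−1} = 2 (mod 11).
  i = 4 (α = 9): (9−4)(9−5)(9−2)(9−10) = 5·4·7·(−1) = −140 ≡ 3, so v_4 = 3^{−1} = 4 (mod 11).
  i = 5 (α = 10): (10−4)(10−5)(10−2)(10−9) = 6·5·8·1 = 240 ≡ 9, so v_5 = 9^{−1} = 5 (mod 11).
  v = [2, 9, 2, 4, 5].
Step 2: syndromes of r = [0, 0, 8, 4, 5] (all sums mod 11).
  S_0 = Σ v_i r_i = 2·0 + 9·0 + 2·8 + 4·4 + 5·5 = 57 ≡ 2.
  S_1 = Σ v_i α_i r_i = 2·4·0 + 9·5·0 + 2·2·8 + 4·9·4 + 5·10·5 = 426 ≡ 8.
  α_i^2 mod 11 = [5, 3, 4, 4, 1].
  S_2 = Σ v_i α_i^2 r_i = 2·5·0 + 9·3·0 + 2·4·8 + 4·4·4 + 5·1·5 = 153 ≡ 10.
  S = (2, 8, 10) ≠ 0, so r is not a codeword (an error is present).
Step 3: locate the error. For a single error e at position i, S_ℓ = v_i·e·α_i^ℓ, so α_err = S_1/S_0.
  S_0^{−1} = 2^{−1} = 6 (mod 11), so α_err = 8·6 = 48 ≡ 4 = α_1. Error position i = 1.
  Consistency check: S_2/S_1 = 10·7 = 70 ≡ 4 = α_err ✓ (single-error assumption holds).
Step 4: error magnitude e = S_0/v_1 = S_0·∏_{j≠1}(α_1 − α_j) = 2·6 = 12 ≡ 1 (mod 11).
Step 5: correct position 1: c_1 = r_1 − e = 0 − 1 ≡ 10 (mod 11). Hence c = [10, 0, 8, 4, 5].
  Check: interpolating c through the α_i gives m(x) = 6 + 1·x (degree < 2) with m(α_i) = c_i for every i, so c is indeed a codeword.


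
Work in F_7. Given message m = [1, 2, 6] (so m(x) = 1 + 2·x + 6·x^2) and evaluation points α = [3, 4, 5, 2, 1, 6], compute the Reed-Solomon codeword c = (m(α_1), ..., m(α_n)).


c = [5, 0, 0, 1, 2, 5]

Message polynomial: m(x) = 1 + 2·x + 6·x^2 (mod 7).
For each evaluation point α_i, compute m(α_i) mod 7:
  α_1 = 3: Horner steps 6 → 6 → 5, so m(3) = 5.
  α_2 = 4: Horner steps 6 → 5 → 0, so m(4) = 0.
  α_3 = 5: Horner steps 6 → 4 → 0, so m(5) = 0.
  α_4 = 2: Horner steps 6 → 0 → 1, so m(2) = 1.
  α_5 = 1: Horner steps 6 → 1 → 2, so m(1) = 2.
  α_6 = 6: Horner steps 6 → 3 → 5, so m(6) = 5.
Codeword c = [5, 0, 0, 1, 2, 5] ∈ F_7^6.


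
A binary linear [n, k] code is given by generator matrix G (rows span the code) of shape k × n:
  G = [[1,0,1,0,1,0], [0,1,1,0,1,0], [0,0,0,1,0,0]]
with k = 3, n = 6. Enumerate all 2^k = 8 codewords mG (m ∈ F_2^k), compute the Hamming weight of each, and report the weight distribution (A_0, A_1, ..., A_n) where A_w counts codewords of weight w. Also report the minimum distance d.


Weight distribution: A_0 = 1, A_1 = 1, A_2 = 1, A_3 = 3, A_4 = 2. Minimum distance d = 1.

Enumerate all 2^3 = 8 messages m ∈ F_2^3.
For each, compute codeword c = mG in F_2^6, then tally its weight.
  m = 000 → c = 000000, weight = 0.
  m = 100 → c = 101010, weight = 3.
  m = 010 → c = 011010, weight = 3.
  m = 110 → c = 110000, weight = 2.
  m = 001 → c = 000100, weight = 1.
  m = 101 → c = 101110, weight = 4.
  m = 011 → c = 011110, weight = 4.
  m = 111 → c = 110100, weight = 3.
Tally weights:
  weight 0: 1 codewords.
  weight 1: 1 codewords.
  weight 2: 1 codewords.
  weight 3: 3 codewords.
  weight 4: 2 codewords.
Minimum distance d = smallest w > 0 with A_w > 0 = 1.
Sanity: Σ A_w = 8 = 2^3 = 8 ✓.


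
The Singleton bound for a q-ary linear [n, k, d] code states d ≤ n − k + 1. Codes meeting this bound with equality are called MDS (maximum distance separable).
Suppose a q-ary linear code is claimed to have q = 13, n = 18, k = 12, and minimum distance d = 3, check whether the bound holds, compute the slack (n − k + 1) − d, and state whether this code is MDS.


Singleton RHS = n − k + 1 = 7, slack = 4, bound satisfied, not MDS.

Singleton bound: d ≤ n − k + 1.
Here n = 18, k = 12, so n − k + 1 = 7.
Given d = 3, check d ≤ 7: YES.
Slack = (n − k + 1) − d = 4.
The code is NOT MDS (slack = 4 > 0).
Description: the claimed parameters are [18, 12, 3]_13; such a code would be non-MDS.


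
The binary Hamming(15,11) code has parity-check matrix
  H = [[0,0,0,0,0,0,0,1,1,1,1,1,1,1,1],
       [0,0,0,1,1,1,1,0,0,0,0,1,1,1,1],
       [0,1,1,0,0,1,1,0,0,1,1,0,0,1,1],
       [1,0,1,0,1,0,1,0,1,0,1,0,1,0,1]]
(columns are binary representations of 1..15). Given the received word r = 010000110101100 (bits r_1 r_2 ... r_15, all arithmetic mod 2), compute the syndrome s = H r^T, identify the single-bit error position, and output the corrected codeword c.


s = (0, 1, 1, 0)^T, error position = 6, corrected codeword c = 010001110101100

Compute s = H r^T mod 2 one row at a time:
  s_1 = 1 + 0 + 1 + 0 + 1 + 1 + 0 + 0 = 4 ≡ 0 (mod 2).
  s_2 = 0 + 0 + 0 + 1 + 1 + 1 + 0 + 0 = 3 ≡ 1 (mod 2).
  s_3 = 1 + 0 + 0 + 1 + 1 + 0 + 0 + 0 = 3 ≡ 1 (mod 2).
  s_4 = 0 + 0 + 0 + 1 + 0 + 0 + 1 + 0 = 2 ≡ 0 (mod 2).
s = (0, 1, 1, 0)^T — this equals column 6 of H (binary 0110), so error is at position 6.
Correct: flip bit 6 of r = 010000110101100 to get c = 010001110101100.


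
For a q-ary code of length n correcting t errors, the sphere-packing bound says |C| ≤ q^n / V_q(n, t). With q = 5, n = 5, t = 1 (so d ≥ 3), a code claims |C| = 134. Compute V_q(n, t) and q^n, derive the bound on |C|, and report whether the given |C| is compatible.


V_q(n, t) = 21, q^n = 3125, Hamming bound = 148, |C| = 134 ≤ bound (satisfied).

Step 1: Compute V_q(n, t) = Σ_{j=0}^1 C(n, j) (q−1)^j.
  j = 0: C(5,0)·(4)^0 = 1·1 = 1.
  j = 1: C(5,1)·(4)^1 = 5·4 = 20.
  V_q(n, t) = 1 + 20 = 21.
Step 2: q^n = 5^5 = 3125.
Step 3: Hamming bound ⌊q^n / V_q(n,t)⌋ = ⌊3125/21⌋ = 148.
Step 4: Compare |C| = 134 to 148: satisfied.
The claimed |C| lies below the Hamming bound.


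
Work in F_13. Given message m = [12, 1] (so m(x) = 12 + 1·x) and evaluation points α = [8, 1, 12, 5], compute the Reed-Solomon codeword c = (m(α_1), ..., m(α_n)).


c = [7, 0, 11, 4]

Message polynomial: m(x) = 12 + 1·x (mod 13).
For each evaluation point α_i, compute m(α_i) mod 13:
  α_1 = 8: Horner steps 1 → 7, so m(8) = 7.
  α_2 = 1: Horner steps 1 → 0, so m(1) = 0.
  α_3 = 12: Horner steps 1 → 11, so m(12) = 11.
  α_4 = 5: Horner steps 1 → 4, so m(5) = 4.
Codeword c = [7, 0, 11, 4] ∈ F_13^4.


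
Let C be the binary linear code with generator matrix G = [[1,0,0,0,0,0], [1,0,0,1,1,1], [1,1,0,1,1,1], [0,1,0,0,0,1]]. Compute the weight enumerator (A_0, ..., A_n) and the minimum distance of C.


Weight distribution: A_0 = 1, A_1 = 3, A_2 = 4, A_3 = 4, A_4 = 3, A_5 = 1. Minimum distance d = 1.

Enumerate all 2^4 = 16 messages m ∈ F_2^4.
For each, compute codeword c = mG in F_2^6, then tally its weight.
  m = 0000 → c = 000000, weight = 0.
  m = 1000 → c = 100000, weight = 1.
  m = 0100 → c = 100111, weight = 4.
  m = 1100 → c = 000111, weight = 3.
  m = 0010 → c = 110111, weight = 5.
  m = 1010 → c = 010111, weight = 4.
  m = 0110 → c = 010000, weight = 1.
  m = 1110 → c = 110000, weight = 2.
  m = 0001 → c = 010001, weight = 2.
  m = 1001 → c = 110001, weight = 3.
  m = 0101 → c = 110110, weight = 4.
  m = 1101 → c = 010110, weight = 3.
  m = 0011 → c = 100110, weight = 3.
  m = 1011 → c = 000110, weight = 2.
  m = 0111 → c = 000001, weight = 1.
  m = 1111 → c = 100001, weight = 2.
Tally weights:
  weight 0: 1 codewords.
  weight 1: 3 codewords.
  weight 2: 4 codewords.
  weight 3: 4 codewords.
  weight 4: 3 codewords.
  weight 5: 1 codewords.
Minimum distance d = smallest w > 0 with A_w > 0 = 1.
Sanity: Σ A_w = 16 = 2^4 = 16 ✓.


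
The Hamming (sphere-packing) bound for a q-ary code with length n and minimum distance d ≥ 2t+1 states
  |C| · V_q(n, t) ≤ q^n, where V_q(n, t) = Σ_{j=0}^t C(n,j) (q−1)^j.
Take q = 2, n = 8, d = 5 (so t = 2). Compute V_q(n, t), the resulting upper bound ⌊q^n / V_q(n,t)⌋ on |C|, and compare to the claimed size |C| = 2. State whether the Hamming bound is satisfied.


V_q(n, t) = 37, q^n = 256, Hamming bound = 6, |C| = 2 ≤ bound (satisfied).

Step 1: Compute V_q(n, t) = Σ_{j=0}^2 C(n, j) (q−1)^j.
  j = 0: C(8,0)·(1)^0 = 1·1 = 1.
  j = 1: C(8,1)·(1)^1 = 8·1 = 8.
  j = 2: C(8,2)·(1)^2 = 28·1 = 28.
  V_q(n, t) = 1 + 8 + 28 = 37.
Step 2: q^n = 2^8 = 256.
Step 3: Hamming bound ⌊q^n / V_q(n,t)⌋ = ⌊256/37⌋ = 6.
Step 4: Compare |C| = 2 to 6: satisfied.
The claimed |C| lies below the Hamming bound.


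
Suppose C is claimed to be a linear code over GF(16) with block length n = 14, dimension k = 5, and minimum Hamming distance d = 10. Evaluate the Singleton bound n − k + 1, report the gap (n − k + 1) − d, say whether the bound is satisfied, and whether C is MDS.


Singleton RHS = n − k + 1 = 10, slack = 0, bound satisfied, MDS.

Singleton bound: d ≤ n − k + 1.
Here n = 14, k = 5, so n − k + 1 = 10.
Given d = 10, check d ≤ 10: YES.
Slack = (n − k + 1) − d = 0.
The code is MDS (slack = 0).
Description: the claimed parameters are [14, 5, 10]_16; such a code would be MDS (meets Singleton bound).


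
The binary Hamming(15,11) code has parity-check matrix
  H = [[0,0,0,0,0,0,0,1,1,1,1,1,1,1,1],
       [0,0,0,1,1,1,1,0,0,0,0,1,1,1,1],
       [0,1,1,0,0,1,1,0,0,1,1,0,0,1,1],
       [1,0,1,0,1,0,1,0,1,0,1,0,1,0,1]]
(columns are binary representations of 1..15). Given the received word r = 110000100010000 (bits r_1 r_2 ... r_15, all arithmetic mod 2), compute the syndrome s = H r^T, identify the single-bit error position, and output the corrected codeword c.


s = (1, 1, 1, 1)^T, error position = 15, corrected codeword c = 110000100010001

Compute s = H r^T mod 2 one row at a time:
  s_1 = 0 + 0 + 0 + 1 + 0 + 0 + 0 + 0 = 1 ≡ 1 (mod 2).
  s_2 = 0 + 0 + 0 + 1 + 0 + 0 + 0 + 0 = 1 ≡ 1 (mod 2).
  s_3 = 1 + 0 + 0 + 1 + 0 + 1 + 0 + 0 = 3 ≡ 1 (mod 2).
  s_4 = 1 + 0 + 0 + 1 + 0 + 1 + 0 + 0 = 3 ≡ 1 (mod 2).
s = (1, 1, 1, 1)^T — this equals column 15 of H (binary 1111), so error is at position 15.
Correct: flip bit 15 of r = 110000100010000 to get c = 110000100010001.


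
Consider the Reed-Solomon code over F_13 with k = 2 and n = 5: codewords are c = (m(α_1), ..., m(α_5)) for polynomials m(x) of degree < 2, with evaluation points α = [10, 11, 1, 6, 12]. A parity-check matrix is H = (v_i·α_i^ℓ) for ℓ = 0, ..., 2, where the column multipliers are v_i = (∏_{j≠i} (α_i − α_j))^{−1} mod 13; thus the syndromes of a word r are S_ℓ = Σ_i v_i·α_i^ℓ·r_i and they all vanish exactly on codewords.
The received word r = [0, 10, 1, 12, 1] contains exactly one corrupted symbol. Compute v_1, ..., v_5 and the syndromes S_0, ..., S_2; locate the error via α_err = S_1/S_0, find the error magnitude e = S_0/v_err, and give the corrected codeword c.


S = (10, 3, 10), error at position 5, error magnitude e = 7, c = [0, 10, 1, 12, 7].

Step 1: column multipliers v_i = (∏_{j≠i}(α_i − α_j))^{−1} mod 13.
  i = 1 (α = 10): (10−11)(10−1)(10−6)(10−12) = (−1)·9·4·(−2) = 72 ≡ 7, so v_1 = 7^{−1} = 2 (mod 13).
  i = 2 (α = 11): (11−10)(11−1)(11−6)(11−12) = 1·10·5·(−1) = −50 ≡ 2, so v_2 = 2^{−1} = 7 (mod 13).
  i = 3 (α = 1): (1−10)(1−11)(1−6)(1−12) = (−9)·(−10)·(−5)·(−11) = 4950 ≡ 10, so v_3 = 10^{−1} = 4 (mod 13).
  i = 4 (α = 6): (6−10)(6−11)(6−1)(6−12) = (−4)·(−5)·5·(−6) = −600 ≡ 11, so v_4 = 11^{−1} = 6 (mod 13).
  i = 5 (α = 12): (12−10)(12−11)(12−1)(12−6) = 2·1·11·6 = 132 ≡ 2, so v_5 = 2^{−1} = 7 (mod 13).
  v = [2, 7, 4, 6, 7].
Step 2: syndromes of r = [0, 10, 1, 12, 1] (all sums mod 13).
  S_0 = Σ v_i r_i = 2·0 + 7·10 + 4·1 + 6·12 + 7·1 = 153 ≡ 10.
  S_1 = Σ v_i α_i r_i = 2·10·0 + 7·11·10 + 4·1·1 + 6·6·12 + 7·12·1 = 1290 ≡ 3.
  α_i^2 mod 13 = [9, 4, 1, 10, 1].
  S_2 = Σ v_i α_i^2 r_i = 2·9·0 + 7·4·10 + 4·1·1 + 6·10·12 + 7·1·1 = 1011 ≡ 10.
  S = (10, 3, 10) ≠ 0, so r is not a codeword (an error is present).
Step 3: locate the error. For a single error e at position i, S_ℓ = v_i·e·α_i^ℓ, so α_err = S_1/S_0.
  S_0^{−1} = 10^{−1} = 4 (mod 13), so α_err = 3·4 = 12 ≡ 12 = α_5. Error position i = 5.
  Consistency check: S_2/S_1 = 10·9 = 90 ≡ 12 = α_err ✓ (single-error assumption holds).
Step 4: error magnitude e = S_0/v_5 = S_0·∏_{j≠5}(α_5 − α_j) = 10·2 = 20 ≡ 7 (mod 13).
Step 5: correct position 5: c_5 = r_5 − e = 1 − 7 ≡ 7 (mod 13). Hence c = [0, 10, 1, 12, 7].
  Check: interpolating c through the α_i gives m(x) = 4 + 10·x (degree < 2) with m(α_i) = c_i for every i, so c is indeed a codeword.


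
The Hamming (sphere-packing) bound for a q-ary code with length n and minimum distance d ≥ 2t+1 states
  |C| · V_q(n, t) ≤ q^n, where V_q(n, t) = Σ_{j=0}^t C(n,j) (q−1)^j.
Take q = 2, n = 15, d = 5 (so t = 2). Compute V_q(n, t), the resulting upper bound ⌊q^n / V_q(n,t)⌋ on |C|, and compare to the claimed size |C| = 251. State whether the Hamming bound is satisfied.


V_q(n, t) = 121, q^n = 32768, Hamming bound = 270, |C| = 251 ≤ bound (satisfied).

Step 1: Compute V_q(n, t) = Σ_{j=0}^2 C(n, j) (q−1)^j.
  j = 0: C(15,0)·(1)^0 = 1·1 = 1.
  j = 1: C(15,1)·(1)^1 = 15·1 = 15.
  j = 2: C(15,2)·(1)^2 = 105·1 = 105.
  V_q(n, t) = 1 + 15 + 105 = 121.
Step 2: q^n = 2^15 = 32768.
Step 3: Hamming bound ⌊q^n / V_q(n,t)⌋ = ⌊32768/121⌋ = 270.
Step 4: Compare |C| = 251 to 270: satisfied.
The claimed |C| lies below the Hamming bound.


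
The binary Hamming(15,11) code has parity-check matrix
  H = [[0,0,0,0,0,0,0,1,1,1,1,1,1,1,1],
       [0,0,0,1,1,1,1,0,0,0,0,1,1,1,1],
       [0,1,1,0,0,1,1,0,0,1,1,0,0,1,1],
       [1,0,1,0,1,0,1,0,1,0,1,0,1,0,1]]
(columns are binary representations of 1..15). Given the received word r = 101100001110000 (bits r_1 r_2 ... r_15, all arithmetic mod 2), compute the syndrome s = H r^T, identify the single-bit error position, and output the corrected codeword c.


s = (1, 1, 1, 0)^T, error position = 14, corrected codeword c = 101100001110010

Compute s = H r^T mod 2 one row at a time:
  s_1 = 0 + 1 + 1 + 1 + 0 + 0 + 0 + 0 = 3 ≡ 1 (mod 2).
  s_2 = 1 + 0 + 0 + 0 + 0 + 0 + 0 + 0 = 1 ≡ 1 (mod 2).
  s_3 = 0 + 1 + 0 + 0 + 1 + 1 + 0 + 0 = 3 ≡ 1 (mod 2).
  s_4 = 1 + 1 + 0 + 0 + 1 + 1 + 0 + 0 = 4 ≡ 0 (mod 2).
s = (1, 1, 1, 0)^T — this equals column 14 of H (binary 1110), so error is at position 14.
Correct: flip bit 14 of r = 101100001110000 to get c = 101100001110010.


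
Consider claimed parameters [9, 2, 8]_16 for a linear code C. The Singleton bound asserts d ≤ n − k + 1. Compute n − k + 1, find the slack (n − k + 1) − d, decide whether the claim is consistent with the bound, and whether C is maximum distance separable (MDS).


Singleton RHS = n − k + 1 = 8, slack = 0, bound satisfied, MDS.

Singleton bound: d ≤ n − k + 1.
Here n = 9, k = 2, so n − k + 1 = 8.
Given d = 8, check d ≤ 8: YES.
Slack = (n − k + 1) − d = 0.
The code is MDS (slack = 0).
Description: the claimed parameters are [9, 2, 8]_16; such a code would be MDS (meets Singleton bound).


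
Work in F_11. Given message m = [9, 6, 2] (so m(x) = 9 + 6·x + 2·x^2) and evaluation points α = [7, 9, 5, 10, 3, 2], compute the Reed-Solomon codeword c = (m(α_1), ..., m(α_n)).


c = [6, 5, 1, 5, 1, 7]

Message polynomial: m(x) = 9 + 6·x + 2·x^2 (mod 11).
For each evaluation point α_i, compute m(α_i) mod 11:
  α_1 = 7: Horner steps 2 → 9 → 6, so m(7) = 6.
  α_2 = 9: Horner steps 2 → 2 → 5, so m(9) = 5.
  α_3 = 5: Horner steps 2 → 5 → 1, so m(5) = 1.
  α_4 = 10: Horner steps 2 → 4 → 5, so m(10) = 5.
  α_5 = 3: Horner steps 2 → 1 → 1, so m(3) = 1.
  α_6 = 2: Horner steps 2 → 10 → 7, so m(2) = 7.
Codeword c = [6, 5, 1, 5, 1, 7] ∈ F_11^6.


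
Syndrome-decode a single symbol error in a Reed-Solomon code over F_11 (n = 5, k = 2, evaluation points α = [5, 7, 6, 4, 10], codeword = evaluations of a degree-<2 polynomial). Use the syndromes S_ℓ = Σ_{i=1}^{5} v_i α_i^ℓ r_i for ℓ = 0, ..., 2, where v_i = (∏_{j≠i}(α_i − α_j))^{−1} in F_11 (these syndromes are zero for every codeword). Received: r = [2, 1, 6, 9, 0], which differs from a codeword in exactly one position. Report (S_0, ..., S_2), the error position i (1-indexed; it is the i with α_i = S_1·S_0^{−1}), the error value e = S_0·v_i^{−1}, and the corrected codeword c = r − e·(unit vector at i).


S = (6, 9, 8), error at position 2, error magnitude e = 2, c = [2, 10, 6, 9, 0].

Step 1: column multipliers v_i = (∏_{j≠i}(α_i − α_j))^{−1} mod 11.
  i = 1 (α = 5): (5−7)(5−6)(5−4)(5−10) = (−2)·(−1)·1·(−5) = −10 ≡ 1, so v_1 = 1^{−1} = 1 (mod 11).
  i = 2 (α = 7): (7−5)(7−6)(7−4)(7−10) = 2·1·3·(−3) = −18 ≡ 4, so v_2 = 4^{−1} = 3 (mod 11).
  i = 3 (α = 6): (6−5)(6−7)(6−4)(6−10) = 1·(−1)·2·(−4) = 8 ≡ 8, so v_3 = 8^{−1} = 7 (mod 11).
  i = 4 (α = 4): (4−5)(4−7)(4−6)(4−10) = (−1)·(−3)·(−2)·(−6) = 36 ≡ 3, so v_4 = 3^{−1} = 4 (mod 11).
  i = 5 (α = 10): (10−5)(10−7)(10−6)(10−4) = 5·3·4·6 = 360 ≡ 8, so v_5 = 8^{−1} = 7 (mod 11).
  v = [1, 3, 7, 4, 7].
Step 2: syndromes of r = [2, 1, 6, 9, 0] (all sums mod 11).
  S_0 = Σ v_i r_i = 1·2 + 3·1 + 7·6 + 4·9 + 7·0 = 83 ≡ 6.
  S_1 = Σ v_i α_i r_i = 1·5·2 + 3·7·1 + 7·6·6 + 4·4·9 + 7·10·0 = 427 ≡ 9.
  α_i^2 mod 11 = [3, 5, 3, 5, 1].
  S_2 = Σ v_i α_i^2 r_i = 1·3·2 + 3·5·1 + 7·3·6 + 4·5·9 + 7·1·0 = 327 ≡ 8.
  S = (6, 9, 8) ≠ 0, so r is not a codeword (an error is present).
Step 3: locate the error. For a single error e at position i, S_ℓ = v_i·e·α_i^ℓ, so α_err = S_1/S_0.
  S_0^{−1} = 6^{−1} = 2 (mod 11), so α_err = 9·2 = 18 ≡ 7 = α_2. Error position i = 2.
  Consistency check: S_2/S_1 = 8·5 = 40 ≡ 7 = α_err ✓ (single-error assumption holds).
Step 4: error magnitude e = S_0/v_2 = S_0·∏_{j≠2}(α_2 − α_j) = 6·4 = 24 ≡ 2 (mod 11).
Step 5: correct position 2: c_2 = r_2 − e = 1 − 2 ≡ 10 (mod 11). Hence c = [2, 10, 6, 9, 0].
  Check: interpolating c through the α_i gives m(x) = 4 + 4·x (degree < 2) with m(α_i) = c_i for every i, so c is indeed a codeword.


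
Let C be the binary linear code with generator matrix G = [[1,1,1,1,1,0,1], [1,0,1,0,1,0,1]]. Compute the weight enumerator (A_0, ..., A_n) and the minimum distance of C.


Weight distribution: A_0 = 1, A_2 = 1, A_4 = 1, A_6 = 1. Minimum distance d = 2.

Enumerate all 2^2 = 4 messages m ∈ F_2^2.
For each, compute codeword c = mG in F_2^7, then tally its weight.
  m = 00 → c = 0000000, weight = 0.
  m = 10 → c = 1111101, weight = 6.
  m = 01 → c = 1010101, weight = 4.
  m = 11 → c = 0101000, weight = 2.
Tally weights:
  weight 0: 1 codewords.
  weight 2: 1 codewords.
  weight 4: 1 codewords.
  weight 6: 1 codewords.
Minimum distance d = smallest w > 0 with A_w > 0 = 2.
Sanity: Σ A_w = 4 = 2^2 = 4 ✓.


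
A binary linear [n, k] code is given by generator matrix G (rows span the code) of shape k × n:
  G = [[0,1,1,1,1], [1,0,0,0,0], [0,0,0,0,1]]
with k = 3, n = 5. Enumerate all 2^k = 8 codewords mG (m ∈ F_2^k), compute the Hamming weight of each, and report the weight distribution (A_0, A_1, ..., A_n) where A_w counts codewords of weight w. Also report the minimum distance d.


Weight distribution: A_0 = 1, A_1 = 2, A_2 = 1, A_3 = 1, A_4 = 2, A_5 = 1. Minimum distance d = 1.

Enumerate all 2^3 = 8 messages m ∈ F_2^3.
For each, compute codeword c = mG in F_2^5, then tally its weight.
  m = 000 → c = 00000, weight = 0.
  m = 100 → c = 01111, weight = 4.
  m = 010 → c = 10000, weight = 1.
  m = 110 → c = 11111, weight = 5.
  m = 001 → c = 00001, weight = 1.
  m = 101 → c = 01110, weight = 3.
  m = 011 → c = 10001, weight = 2.
  m = 111 → c = 11110, weight = 4.
Tally weights:
  weight 0: 1 codewords.
  weight 1: 2 codewords.
  weight 2: 1 codewords.
  weight 3: 1 codewords.
  weight 4: 2 codewords.
  weight 5: 1 codewords.
Minimum distance d = smallest w > 0 with A_w > 0 = 1.
Sanity: Σ A_w = 8 = 2^3 = 8 ✓.


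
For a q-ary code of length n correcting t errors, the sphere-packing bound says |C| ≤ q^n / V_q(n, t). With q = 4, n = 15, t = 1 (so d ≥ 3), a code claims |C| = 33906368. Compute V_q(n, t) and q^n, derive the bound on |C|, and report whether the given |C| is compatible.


V_q(n, t) = 46, q^n = 1073741824, Hamming bound = 23342213, |C| = 33906368 > bound (violated).

Step 1: Compute V_q(n, t) = Σ_{j=0}^1 C(n, j) (q−1)^j.
  j = 0: C(15,0)·(3)^0 = 1·1 = 1.
  j = 1: C(15,1)·(3)^1 = 15·3 = 45.
  V_q(n, t) = 1 + 45 = 46.
Step 2: q^n = 4^15 = 1073741824.
Step 3: Hamming bound ⌊q^n / V_q(n,t)⌋ = ⌊1073741824/46⌋ = 23342213.
Step 4: Compare |C| = 33906368 to 23342213: violated.
The claimed |C| lies above the Hamming bound, so no 4-ary code of length 15 with d ≥ 3 can have 33906368 codewords.


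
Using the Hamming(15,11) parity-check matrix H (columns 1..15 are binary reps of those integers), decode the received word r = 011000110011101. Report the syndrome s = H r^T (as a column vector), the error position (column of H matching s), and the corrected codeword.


s = (1, 0, 1, 1)^T, error position = 11, corrected codeword c = 011000110001101

Compute s = H r^T mod 2 one row at a time:
  s_1 = 1 + 0 + 0 + 1 + 1 + 1 + 0 + 1 = 5 ≡ 1 (mod 2).
  s_2 = 0 + 0 + 0 + 1 + 1 + 1 + 0 + 1 = 4 ≡ 0 (mod 2).
  s_3 = 1 + 1 + 0 + 1 + 0 + 1 + 0 + 1 = 5 ≡ 1 (mod 2).
  s_4 = 0 + 1 + 0 + 1 + 0 + 1 + 1 + 1 = 5 ≡ 1 (mod 2).
s = (1, 0, 1, 1)^T — this equals column 11 of H (binary 1011), so error is at position 11.
Correct: flip bit 11 of r = 011000110011101 to get c = 011000110001101.


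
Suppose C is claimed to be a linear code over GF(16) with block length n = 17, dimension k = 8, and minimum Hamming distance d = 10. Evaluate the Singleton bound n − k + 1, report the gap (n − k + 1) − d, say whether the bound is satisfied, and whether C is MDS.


Singleton RHS = n − k + 1 = 10, slack = 0, bound satisfied, MDS.

Singleton bound: d ≤ n − k + 1.
Here n = 17, k = 8, so n − k + 1 = 10.
Given d = 10, check d ≤ 10: YES.
Slack = (n − k + 1) − d = 0.
The code is MDS (slack = 0).
Description: the claimed parameters are [17, 8, 10]_16; such a code would be MDS (meets Singleton bound).


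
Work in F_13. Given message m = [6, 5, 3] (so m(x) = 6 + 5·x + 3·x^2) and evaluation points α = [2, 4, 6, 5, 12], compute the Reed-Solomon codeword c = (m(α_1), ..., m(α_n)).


c = [2, 9, 1, 2, 4]

Message polynomial: m(x) = 6 + 5·x + 3·x^2 (mod 13).
For each evaluation point α_i, compute m(α_i) mod 13:
  α_1 = 2: Horner steps 3 → 11 → 2, so m(2) = 2.
  α_2 = 4: Horner steps 3 → 4 → 9, so m(4) = 9.
  α_3 = 6: Horner steps 3 → 10 → 1, so m(6) = 1.
  α_4 = 5: Horner steps 3 → 7 → 2, so m(5) = 2.
  α_5 = 12: Horner steps 3 → 2 → 4, so m(12) = 4.
Codeword c = [2, 9, 1, 2, 4] ∈ F_13^5.


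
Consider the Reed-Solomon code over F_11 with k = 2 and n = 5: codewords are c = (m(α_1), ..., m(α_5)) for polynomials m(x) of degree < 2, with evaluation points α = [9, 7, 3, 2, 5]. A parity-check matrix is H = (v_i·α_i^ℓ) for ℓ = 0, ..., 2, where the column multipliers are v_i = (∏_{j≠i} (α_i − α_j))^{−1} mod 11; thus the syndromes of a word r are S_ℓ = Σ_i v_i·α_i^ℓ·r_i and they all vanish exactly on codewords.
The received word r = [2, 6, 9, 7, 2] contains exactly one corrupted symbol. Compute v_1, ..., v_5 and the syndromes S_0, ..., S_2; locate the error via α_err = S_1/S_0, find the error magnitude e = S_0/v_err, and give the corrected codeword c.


S = (6, 10, 2), error at position 1, error magnitude e = 3, c = [10, 6, 9, 7, 2].

Step 1: column multipliers v_i = (∏_{j≠i}(α_i − α_j))^{−1} mod 11.
  i = 1 (α = 9): (9−7)(9−3)(9−2)(9−5) = 2·6·7·4 = 336 ≡ 6, so v_1 = 6^{−1} = 2 (mod 11).
  i = 2 (α = 7): (7−9)(7−3)(7−2)(7−5) = (−2)·4·5·2 = −80 ≡ 8, so v_2 = 8^{−1} = 7 (mod 11).
  i = 3 (α = 3): (3−9)(3−7)(3−2)(3−5) = (−6)·(−4)·1·(−2) = −48 ≡ 7, so v_3 = 7^{−1} = 8 (mod 11).
  i = 4 (α = 2): (2−9)(2−7)(2−3)(2−5) = (−7)·(−5)·(−1)·(−3) = 105 ≡ 6, so v_4 = 6^{−1} = 2 (mod 11).
  i = 5 (α = 5): (5−9)(5−7)(5−3)(5−2) = (−4)·(−2)·2·3 = 48 ≡ 4, so v_5 = 4^{−1} = 3 (mod 11).
  v = [2, 7, 8, 2, 3].
Step 2: syndromes of r = [2, 6, 9, 7, 2] (all sums mod 11).
  S_0 = Σ v_i r_i = 2·2 + 7·6 + 8·9 + 2·7 + 3·2 = 138 ≡ 6.
  S_1 = Σ v_i α_i r_i = 2·9·2 + 7·7·6 + 8·3·9 + 2·2·7 + 3·5·2 = 604 ≡ 10.
  α_i^2 mod 11 = [4, 5, 9, 4, 3].
  S_2 = Σ v_i α_i^2 r_i = 2·4·2 + 7·5·6 + 8·9·9 + 2·4·7 + 3·3·2 = 948 ≡ 2.
  S = (6, 10, 2) ≠ 0, so r is not a codeword (an error is present).
Step 3: locate the error. For a single error e at position i, S_ℓ = v_i·e·α_i^ℓ, so α_err = S_1/S_0.
  S_0^{−1} = 6^{−1} = 2 (mod 11), so α_err = 10·2 = 20 ≡ 9 = α_1. Error position i = 1.
  Consistency check: S_2/S_1 = 2·10 = 20 ≡ 9 = α_err ✓ (single-error assumption holds).
Step 4: error magnitude e = S_0/v_1 = S_0·∏_{j≠1}(α_1 − α_j) = 6·6 = 36 ≡ 3 (mod 11).
Step 5: correct position 1: c_1 = r_1 − e = 2 − 3 ≡ 10 (mod 11). Hence c = [10, 6, 9, 7, 2].
  Check: interpolating c through the α_i gives m(x) = 3 + 2·x (degree < 2) with m(α_i) = c_i for every i, so c is indeed a codeword.


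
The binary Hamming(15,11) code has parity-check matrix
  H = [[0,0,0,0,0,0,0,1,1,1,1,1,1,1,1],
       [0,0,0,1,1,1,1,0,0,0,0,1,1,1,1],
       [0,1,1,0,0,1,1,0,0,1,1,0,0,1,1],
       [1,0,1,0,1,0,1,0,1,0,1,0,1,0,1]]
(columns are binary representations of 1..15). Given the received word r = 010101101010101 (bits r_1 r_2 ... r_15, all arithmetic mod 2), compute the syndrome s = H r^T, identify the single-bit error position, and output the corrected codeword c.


s = (0, 1, 1, 1)^T, error position = 7, corrected codeword c = 010101001010101

Compute s = H r^T mod 2 one row at a time:
  s_1 = 0 + 1 + 0 + 1 + 0 + 1 + 0 + 1 = 4 ≡ 0 (mod 2).
  s_2 = 1 + 0 + 1 + 1 + 0 + 1 + 0 + 1 = 5 ≡ 1 (mod 2).
  s_3 = 1 + 0 + 1 + 1 + 0 + 1 + 0 + 1 = 5 ≡ 1 (mod 2).
  s_4 = 0 + 0 + 0 + 1 + 1 + 1 + 1 + 1 = 5 ≡ 1 (mod 2).
s = (0, 1, 1, 1)^T — this equals column 7 of H (binary 0111), so error is at position 7.
Correct: flip bit 7 of r = 010101101010101 to get c = 010101001010101.


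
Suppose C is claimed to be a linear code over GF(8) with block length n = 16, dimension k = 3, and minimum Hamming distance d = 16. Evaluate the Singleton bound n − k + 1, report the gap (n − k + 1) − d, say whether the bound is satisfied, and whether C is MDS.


Singleton RHS = n − k + 1 = 14, slack = -2, bound violated (no such code; not MDS).

Singleton bound: d ≤ n − k + 1.
Here n = 16, k = 3, so n − k + 1 = 14.
Given d = 16, check d ≤ 14: NO.
Slack = (n − k + 1) − d = -2.
The slack is negative: d = 16 exceeds n − k + 1 = 14 by 2, so the Singleton bound is violated and no linear [16, 3, 16]_8 code can exist. In particular it is not MDS (MDS requires d = n − k + 1 exactly).
Description: the claimed parameters are [16, 3, 16]_8; such a code would be impossible (violates the Singleton bound).


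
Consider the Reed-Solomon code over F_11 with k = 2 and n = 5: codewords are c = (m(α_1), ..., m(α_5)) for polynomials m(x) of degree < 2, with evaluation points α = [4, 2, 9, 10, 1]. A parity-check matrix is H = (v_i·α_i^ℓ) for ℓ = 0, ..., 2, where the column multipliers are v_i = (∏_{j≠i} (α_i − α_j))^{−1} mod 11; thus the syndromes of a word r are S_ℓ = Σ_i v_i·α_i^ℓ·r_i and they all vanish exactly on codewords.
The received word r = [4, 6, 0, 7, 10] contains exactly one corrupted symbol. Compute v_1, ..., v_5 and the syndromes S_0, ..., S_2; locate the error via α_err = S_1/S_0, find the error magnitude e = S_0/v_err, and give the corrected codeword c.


S = (7, 6, 2), error at position 1, error magnitude e = 6, c = [9, 6, 0, 7, 10].

Step 1: column multipliers v_i = (∏_{j≠i}(α_i − α_j))^{−1} mod 11.
  i = 1 (α = 4): (4−2)(4−9)(4−10)(4−1) = 2·(−5)·(−6)·3 = 180 ≡ 4, so v_1 = 4^{−1} = 3 (mod 11).
  i = 2 (α = 2): (2−4)(2−9)(2−10)(2−1) = (−2)·(−7)·(−8)·1 = −112 ≡ 9, so v_2 = 9^{−1} = 5 (mod 11).
  i = 3 (α = 9): (9−4)(9−2)(9−10)(9−1) = 5·7·(−1)·8 = −280 ≡ 6, so v_3 = 6^{−1} = 2 (mod 11).
  i = 4 (α = 10): (10−4)(10−2)(10−9)(10−1) = 6·8·1·9 = 432 ≡ 3, so v_4 = 3^{−1} = 4 (mod 11).
  i = 5 (α = 1): (1−4)(1−2)(1−9)(1−10) = (−3)·(−1)·(−8)·(−9) = 216 ≡ 7, so v_5 = 7^{−1} = 8 (mod 11).
  v = [3, 5, 2, 4, 8].
Step 2: syndromes of r = [4, 6, 0, 7, 10] (all sums mod 11).
  S_0 = Σ v_i r_i = 3·4 + 5·6 + 2·0 + 4·7 + 8·10 = 150 ≡ 7.
  S_1 = Σ v_i α_i r_i = 3·4·4 + 5·2·6 + 2·9·0 + 4·10·7 + 8·1·10 = 468 ≡ 6.
  α_i^2 mod 11 = [5, 4, 4, 1, 1].
  S_2 = Σ v_i α_i^2 r_i = 3·5·4 + 5·4·6 + 2·4·0 + 4·1·7 + 8·1·10 = 288 ≡ 2.
  S = (7, 6, 2) ≠ 0, so r is not a codeword (an error is present).
Step 3: locate the error. For a single error e at position i, S_ℓ = v_i·e·α_i^ℓ, so α_err = S_1/S_0.
  S_0^{−1} = 7^{−1} = 8 (mod 11), so α_err = 6·8 = 48 ≡ 4 = α_1. Error position i = 1.
  Consistency check: S_2/S_1 = 2·2 = 4 ≡ 4 = α_err ✓ (single-error assumption holds).
Step 4: error magnitude e = S_0/v_1 = S_0·∏_{j≠1}(α_1 − α_j) = 7·4 = 28 ≡ 6 (mod 11).
Step 5: correct position 1: c_1 = r_1 − e = 4 − 6 ≡ 9 (mod 11). Hence c = [9, 6, 0, 7, 10].
  Check: interpolating c through the α_i gives m(x) = 3 + 7·x (degree < 2) with m(α_i) = c_i for every i, so c is indeed a codeword.


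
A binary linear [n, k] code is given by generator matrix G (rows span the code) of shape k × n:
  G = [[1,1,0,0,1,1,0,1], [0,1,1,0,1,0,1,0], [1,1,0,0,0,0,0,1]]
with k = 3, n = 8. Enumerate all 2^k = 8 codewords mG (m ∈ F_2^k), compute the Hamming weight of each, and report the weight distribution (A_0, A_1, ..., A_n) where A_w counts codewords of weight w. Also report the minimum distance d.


Weight distribution: A_0 = 1, A_2 = 1, A_3 = 1, A_4 = 2, A_5 = 3. Minimum distance d = 2.

Enumerate all 2^3 = 8 messages m ∈ F_2^3.
For each, compute codeword c = mG in F_2^8, then tally its weight.
  m = 000 → c = 00000000, weight = 0.
  m = 100 → c = 11001101, weight = 5.
  m = 010 → c = 01101010, weight = 4.
  m = 110 → c = 10100111, weight = 5.
  m = 001 → c = 11000001, weight = 3.
  m = 101 → c = 00001100, weight = 2.
  m = 011 → c = 10101011, weight = 5.
  m = 111 → c = 01100110, weight = 4.
Tally weights:
  weight 0: 1 codewords.
  weight 2: 1 codewords.
  weight 3: 1 codewords.
  weight 4: 2 codewords.
  weight 5: 3 codewords.
Minimum distance d = smallest w > 0 with A_w > 0 = 2.
Sanity: Σ A_w = 8 = 2^3 = 8 ✓.


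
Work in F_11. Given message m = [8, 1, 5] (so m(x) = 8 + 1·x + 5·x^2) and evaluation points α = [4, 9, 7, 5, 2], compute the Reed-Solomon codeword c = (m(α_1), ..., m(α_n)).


c = [4, 4, 7, 6, 8]

Message polynomial: m(x) = 8 + 1·x + 5·x^2 (mod 11).
For each evaluation point α_i, compute m(α_i) mod 11:
  α_1 = 4: Horner steps 5 → 10 → 4, so m(4) = 4.
  α_2 = 9: Horner steps 5 → 2 → 4, so m(9) = 4.
  α_3 = 7: Horner steps 5 → 3 → 7, so m(7) = 7.
  α_4 = 5: Horner steps 5 → 4 → 6, so m(5) = 6.
  α_5 = 2: Horner steps 5 → 0 → 8, so m(2) = 8.
Codeword c = [4, 4, 7, 6, 8] ∈ F_11^5.


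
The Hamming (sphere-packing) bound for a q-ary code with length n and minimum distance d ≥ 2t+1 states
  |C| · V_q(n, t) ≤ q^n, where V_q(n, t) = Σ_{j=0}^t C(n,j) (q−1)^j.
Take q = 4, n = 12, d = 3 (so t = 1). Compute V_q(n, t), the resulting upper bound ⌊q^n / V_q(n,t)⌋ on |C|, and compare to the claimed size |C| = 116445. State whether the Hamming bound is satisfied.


V_q(n, t) = 37, q^n = 16777216, Hamming bound = 453438, |C| = 116445 ≤ bound (satisfied).

Step 1: Compute V_q(n, t) = Σ_{j=0}^1 C(n, j) (q−1)^j.
  j = 0: C(12,0)·(3)^0 = 1·1 = 1.
  j = 1: C(12,1)·(3)^1 = 12·3 = 36.
  V_q(n, t) = 1 + 36 = 37.
Step 2: q^n = 4^12 = 16777216.
Step 3: Hamming bound ⌊q^n / V_q(n,t)⌋ = ⌊16777216/37⌋ = 453438.
Step 4: Compare |C| = 116445 to 453438: satisfied.
The claimed |C| lies below the Hamming bound.


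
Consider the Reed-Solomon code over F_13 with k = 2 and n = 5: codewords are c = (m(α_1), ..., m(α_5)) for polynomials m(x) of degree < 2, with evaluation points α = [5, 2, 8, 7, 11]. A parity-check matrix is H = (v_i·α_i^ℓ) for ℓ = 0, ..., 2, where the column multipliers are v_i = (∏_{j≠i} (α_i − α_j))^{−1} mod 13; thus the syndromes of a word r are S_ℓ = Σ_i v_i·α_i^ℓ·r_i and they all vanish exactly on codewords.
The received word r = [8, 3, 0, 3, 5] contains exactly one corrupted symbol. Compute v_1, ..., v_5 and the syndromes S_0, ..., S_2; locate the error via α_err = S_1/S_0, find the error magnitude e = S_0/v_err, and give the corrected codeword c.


S = (9, 11, 12), error at position 4, error magnitude e = 9, c = [8, 3, 0, 7, 5].

Step 1: column multipliers v_i = (∏_{j≠i}(α_i − α_j))^{−1} mod 13.
  i = 1 (α = 5): (5−2)(5−8)(5−7)(5−11) = 3·(−3)·(−2)·(−6) = −108 ≡ 9, so v_1 = 9^{−1} = 3 (mod 13).
  i = 2 (α = 2): (2−5)(2−8)(2−7)(2−11) = (−3)·(−6)·(−5)·(−9) = 810 ≡ 4, so v_2 = 4^{−1} = 10 (mod 13).
  i = 3 (α = 8): (8−5)(8−2)(8−7)(8−11) = 3·6·1·(−3) = −54 ≡ 11, so v_3 = 11^{−1} = 6 (mod 13).
  i = 4 (α = 7): (7−5)(7−2)(7−8)(7−11) = 2·5·(−1)·(−4) = 40 ≡ 1, so v_4 = 1^{−1} = 1 (mod 13).
  i = 5 (α = 11): (11−5)(11−2)(11−8)(11−7) = 6·9·3·4 = 648 ≡ 11, so v_5 = 11^{−1} = 6 (mod 13).
  v = [3, 10, 6, 1, 6].
Step 2: syndromes of r = [8, 3, 0, 3, 5] (all sums mod 13).
  S_0 = Σ v_i r_i = 3·8 + 10·3 + 6·0 + 1·3 + 6·5 = 87 ≡ 9.
  S_1 = Σ v_i α_i r_i = 3·5·8 + 10·2·3 + 6·8·0 + 1·7·3 + 6·11·5 = 531 ≡ 11.
  α_i^2 mod 13 = [12, 4, 12, 10, 4].
  S_2 = Σ v_i α_i^2 r_i = 3·12·8 + 10·4·3 + 6·12·0 + 1·10·3 + 6·4·5 = 558 ≡ 12.
  S = (9, 11, 12) ≠ 0, so r is not a codeword (an error is present).
Step 3: locate the error. For a single error e at position i, S_ℓ = v_i·e·α_i^ℓ, so α_err = S_1/S_0.
  S_0^{−1} = 9^{−1} = 3 (mod 13), so α_err = 11·3 = 33 ≡ 7 = α_4. Error position i = 4.
  Consistency check: S_2/S_1 = 12·6 = 72 ≡ 7 = α_err ✓ (single-error assumption holds).
Step 4: error magnitude e = S_0/v_4 = S_0·∏_{j≠4}(α_4 − α_j) = 9·1 = 9 ≡ 9 (mod 13).
Step 5: correct position 4: c_4 = r_4 − e = 3 − 9 ≡ 7 (mod 13). Hence c = [8, 3, 0, 7, 5].
  Check: interpolating c through the α_i gives m(x) = 4 + 6·x (degree < 2) with m(α_i) = c_i for every i, so c is indeed a codeword.


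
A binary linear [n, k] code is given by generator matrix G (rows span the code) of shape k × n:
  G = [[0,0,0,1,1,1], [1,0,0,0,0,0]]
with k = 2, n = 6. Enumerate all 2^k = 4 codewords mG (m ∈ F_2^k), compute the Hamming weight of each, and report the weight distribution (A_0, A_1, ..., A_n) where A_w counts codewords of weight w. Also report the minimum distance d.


Weight distribution: A_0 = 1, A_1 = 1, A_3 = 1, A_4 = 1. Minimum distance d = 1.

Enumerate all 2^2 = 4 messages m ∈ F_2^2.
For each, compute codeword c = mG in F_2^6, then tally its weight.
  m = 00 → c = 000000, weight = 0.
  m = 10 → c = 000111, weight = 3.
  m = 01 → c = 100000, weight = 1.
  m = 11 → c = 100111, weight = 4.
Tally weights:
  weight 0: 1 codewords.
  weight 1: 1 codewords.
  weight 3: 1 codewords.
  weight 4: 1 codewords.
Minimum distance d = smallest w > 0 with A_w > 0 = 1.
Sanity: Σ A_w = 4 = 2^2 = 4 ✓.


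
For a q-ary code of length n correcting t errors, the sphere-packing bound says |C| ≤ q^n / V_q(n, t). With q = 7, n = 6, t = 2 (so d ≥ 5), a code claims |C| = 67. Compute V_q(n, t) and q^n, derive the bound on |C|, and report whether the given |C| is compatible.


V_q(n, t) = 577, q^n = 117649, Hamming bound = 203, |C| = 67 ≤ bound (satisfied).

Step 1: Compute V_q(n, t) = Σ_{j=0}^2 C(n, j) (q−1)^j.
  j = 0: C(6,0)·(6)^0 = 1·1 = 1.
  j = 1: C(6,1)·(6)^1 = 6·6 = 36.
  j = 2: C(6,2)·(6)^2 = 15·36 = 540.
  V_q(n, t) = 1 + 36 + 540 = 577.
Step 2: q^n = 7^6 = 117649.
Step 3: Hamming bound ⌊q^n / V_q(n,t)⌋ = ⌊117649/577⌋ = 203.
Step 4: Compare |C| = 67 to 203: satisfied.
The claimed |C| lies below the Hamming bound.


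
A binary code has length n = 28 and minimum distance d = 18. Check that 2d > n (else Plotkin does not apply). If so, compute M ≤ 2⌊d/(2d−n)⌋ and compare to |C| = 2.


Plotkin bound M ≤ 4; given |C| = 2 ≤ bound (satisfied).

Check applicability: 2d = 36, n = 28.
2d − n = 8 > 0, so Plotkin applies.
Compute d/(2d−n) = 18/8 ≈ 2.2500.
⌊d/(2d−n)⌋ = 2.
Plotkin bound: M ≤ 2·2 = 4.
Given |C| = 2, check: satisfied.
This |C| is below the Plotkin bound.


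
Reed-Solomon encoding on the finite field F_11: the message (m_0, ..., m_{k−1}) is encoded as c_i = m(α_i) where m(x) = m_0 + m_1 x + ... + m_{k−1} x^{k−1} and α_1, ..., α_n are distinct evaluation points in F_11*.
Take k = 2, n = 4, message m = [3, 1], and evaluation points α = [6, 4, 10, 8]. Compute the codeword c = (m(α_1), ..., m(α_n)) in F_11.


c = [9, 7, 2, 0]

Message polynomial: m(x) = 3 + 1·x (mod 11).
For each evaluation point α_i, compute m(α_i) mod 11:
  α_1 = 6: Horner steps 1 → 9, so m(6) = 9.
  α_2 = 4: Horner steps 1 → 7, so m(4) = 7.
  α_3 = 10: Horner steps 1 → 2, so m(10) = 2.
  α_4 = 8: Horner steps 1 → 0, so m(8) = 0.
Codeword c = [9, 7, 2, 0] ∈ F_11^4.


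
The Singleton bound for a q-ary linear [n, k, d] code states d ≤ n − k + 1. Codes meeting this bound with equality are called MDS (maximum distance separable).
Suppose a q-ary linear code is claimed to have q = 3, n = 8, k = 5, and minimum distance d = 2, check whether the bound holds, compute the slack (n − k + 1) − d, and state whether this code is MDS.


Singleton RHS = n − k + 1 = 4, slack = 2, bound satisfied, not MDS.

Singleton bound: d ≤ n − k + 1.
Here n = 8, k = 5, so n − k + 1 = 4.
Given d = 2, check d ≤ 4: YES.
Slack = (n − k + 1) − d = 2.
The code is NOT MDS (slack = 2 > 0).
Description: the claimed parameters are [8, 5, 2]_3; such a code would be non-MDS.


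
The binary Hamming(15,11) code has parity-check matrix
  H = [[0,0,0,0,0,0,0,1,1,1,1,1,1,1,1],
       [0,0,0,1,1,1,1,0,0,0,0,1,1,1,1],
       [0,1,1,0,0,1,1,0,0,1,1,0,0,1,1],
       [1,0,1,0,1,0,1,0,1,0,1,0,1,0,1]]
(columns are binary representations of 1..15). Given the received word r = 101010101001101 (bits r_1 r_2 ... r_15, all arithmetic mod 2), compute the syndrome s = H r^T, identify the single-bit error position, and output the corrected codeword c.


s = (0, 1, 1, 1)^T, error position = 7, corrected codeword c = 101010001001101

Compute s = H r^T mod 2 one row at a time:
  s_1 = 0 + 1 + 0 + 0 + 1 + 1 + 0 + 1 = 4 ≡ 0 (mod 2).
  s_2 = 0 + 1 + 0 + 1 + 1 + 1 + 0 + 1 = 5 ≡ 1 (mod 2).
  s_3 = 0 + 1 + 0 + 1 + 0 + 0 + 0 + 1 = 3 ≡ 1 (mod 2).
  s_4 = 1 + 1 + 1 + 1 + 1 + 0 + 1 + 1 = 7 ≡ 1 (mod 2).
s = (0, 1, 1, 1)^T — this equals column 7 of H (binary 0111), so error is at position 7.
Correct: flip bit 7 of r = 101010101001101 to get c = 101010001001101.
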